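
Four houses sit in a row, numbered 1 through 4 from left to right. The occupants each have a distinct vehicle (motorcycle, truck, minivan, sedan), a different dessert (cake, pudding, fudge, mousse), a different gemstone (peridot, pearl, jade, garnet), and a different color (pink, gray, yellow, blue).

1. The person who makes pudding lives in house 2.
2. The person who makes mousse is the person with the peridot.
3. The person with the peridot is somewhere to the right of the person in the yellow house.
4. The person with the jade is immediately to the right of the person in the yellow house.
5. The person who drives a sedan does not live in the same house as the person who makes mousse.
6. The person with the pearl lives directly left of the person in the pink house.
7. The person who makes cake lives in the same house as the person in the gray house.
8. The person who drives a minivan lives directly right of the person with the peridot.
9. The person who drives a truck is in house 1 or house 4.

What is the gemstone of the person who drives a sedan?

The person who makes pudding is in house 2 (clue 1).
The person who makes mousse is in house 3 (clue 2).
Clue 2: the person with the peridot is in house 3.
From clue 8, the person who drives a minivan must be in house 4.
That leaves motorcycle as the vehicle for house 3.
House 2's gemstone must be jade (nothing else left).
House 4 gemstone: only garnet fits.
Clue 4 places the person in the yellow house in house 1.
Clue 6 places the person in the pink house in house 2.
That leaves truck as the vehicle for house 1.
That leaves sedan as the vehicle for house 2.
House 1 gemstone: only pearl fits.
The only color still possible for house 3 is blue.
The only color still possible for house 4 is gray.
The person who makes cake is in house 4 (clue 7).
So house 1 gets fudge for dessert.
So: house 1 = truck/fudge/pearl/yellow, house 2 = sedan/pudding/jade/pink, house 3 = motorcycle/mousse/peridot/blue, house 4 = minivan/cake/garnet/gray.

jade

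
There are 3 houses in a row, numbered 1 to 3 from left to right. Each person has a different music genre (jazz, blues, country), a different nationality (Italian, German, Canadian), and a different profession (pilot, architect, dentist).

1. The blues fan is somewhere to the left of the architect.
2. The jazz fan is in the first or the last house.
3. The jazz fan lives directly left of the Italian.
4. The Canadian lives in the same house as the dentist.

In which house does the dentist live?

1

By clue 3, the jazz fan is in house 1.
Clue 3: the Italian is in house 2.
House 2 music genre: only blues fits.
The only music genre still possible for house 3 is country.
By clue 1, the architect is in house 3.
House 1's profession must be dentist (nothing else left).
The only profession still possible for house 2 is pilot.
Clue 4: the Canadian is in house 1.
The only nationality still possible for house 3 is German.
So: house 1 = jazz/Canadian/dentist, house 2 = blues/Italian/pilot, house 3 = country/German/architect.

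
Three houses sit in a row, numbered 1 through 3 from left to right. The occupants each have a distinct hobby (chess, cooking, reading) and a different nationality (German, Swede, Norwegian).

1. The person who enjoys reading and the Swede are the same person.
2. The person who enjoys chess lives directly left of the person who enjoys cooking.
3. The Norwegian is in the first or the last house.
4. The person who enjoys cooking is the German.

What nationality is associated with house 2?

German

The person who enjoys chess is narrowed to house 1 or 2; consider each.
Placing it in house 2 leads to a contradiction, so it's in house 1.
Clue 2: the person who enjoys cooking is in house 2.
From clue 4, the German must be in house 2.
House 3's hobby must be reading (nothing else left).
Clue 1 places the Swede in house 3.
So house 1 gets Norwegian for nationality.
So: house 1 = chess/Norwegian, house 2 = cooking/German, house 3 = reading/Swede.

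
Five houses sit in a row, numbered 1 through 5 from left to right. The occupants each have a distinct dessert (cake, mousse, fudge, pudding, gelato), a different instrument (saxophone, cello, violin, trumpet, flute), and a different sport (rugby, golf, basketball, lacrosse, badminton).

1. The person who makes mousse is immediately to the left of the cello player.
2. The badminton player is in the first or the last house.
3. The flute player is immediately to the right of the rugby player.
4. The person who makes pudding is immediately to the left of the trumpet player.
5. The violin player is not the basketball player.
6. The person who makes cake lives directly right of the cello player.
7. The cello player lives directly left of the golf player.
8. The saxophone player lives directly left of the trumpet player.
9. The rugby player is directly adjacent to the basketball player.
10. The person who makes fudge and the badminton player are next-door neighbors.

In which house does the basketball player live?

3

The person who makes fudge is narrowed to house 2 or 4; consider each.
Placing it in house 4 leads to a contradiction, so it's in house 2.
From clue 10, the badminton player must be in house 1.
The person who makes cake is narrowed to house 3 or 5; consider each.
Placing it in house 3 leads to a contradiction, so it's in house 5.
The cello player is in house 4 (clue 6).
Clue 7: the golf player is in house 5.
The person who makes mousse is in house 3 (clue 1).
From clue 8, the saxophone player must be in house 1.
Clue 8 places the trumpet player in house 2.
Clue 9 places the basketball player in house 3.
From clue 4, the person who makes pudding must be in house 1.
From clue 5, the violin player must be in house 5.
House 4 dessert: only gelato fits.
That leaves flute as the instrument for house 3.
By clue 3, the rugby player is in house 2.
The only sport still possible for house 4 is lacrosse.
So: house 1 = pudding/saxophone/badminton, house 2 = fudge/trumpet/rugby, house 3 = mousse/flute/basketball, house 4 = gelato/cello/lacrosse, house 5 = cake/violin/golf.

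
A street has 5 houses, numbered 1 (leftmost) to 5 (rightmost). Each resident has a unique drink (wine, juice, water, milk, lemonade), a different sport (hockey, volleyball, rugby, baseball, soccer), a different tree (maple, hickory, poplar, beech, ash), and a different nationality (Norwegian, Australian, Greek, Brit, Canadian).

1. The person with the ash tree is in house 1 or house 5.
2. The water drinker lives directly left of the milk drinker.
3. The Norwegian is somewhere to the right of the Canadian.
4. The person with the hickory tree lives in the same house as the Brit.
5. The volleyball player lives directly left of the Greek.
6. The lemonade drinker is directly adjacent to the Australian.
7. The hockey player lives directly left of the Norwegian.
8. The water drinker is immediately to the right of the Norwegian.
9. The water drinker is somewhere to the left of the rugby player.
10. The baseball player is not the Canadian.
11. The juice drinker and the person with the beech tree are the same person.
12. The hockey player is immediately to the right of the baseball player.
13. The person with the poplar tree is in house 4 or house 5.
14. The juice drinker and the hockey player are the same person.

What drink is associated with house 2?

Clue 7: the hockey player is in house 2.
Clue 7: the Norwegian is in house 3.
The water drinker is in house 4 (clue 8).
Clue 9: the rugby player is in house 5.
Clue 12: the baseball player is in house 1.
From clue 14, the juice drinker must be in house 2.
The only drink still possible for house 5 is milk.
The Canadian is in house 2 (clue 10).
The person with the beech tree is in house 2 (clue 11).
The only tree still possible for house 3 is maple.
So house 1 gets Brit for nationality.
The only nationality still possible for house 5 is Greek.
The person with the hickory tree is in house 1 (clue 4).
From clue 5, the volleyball player must be in house 4.
By clue 6, the lemonade drinker is in house 3.
House 1 drink: only wine fits.
House 3 sport: only soccer fits.
The only tree still possible for house 4 is poplar.
That leaves ash as the tree for house 5.
House 4 nationality: only Australian fits.
So: house 1 = wine/baseball/hickory/Brit, house 2 = juice/hockey/beech/Canadian, house 3 = lemonade/soccer/maple/Norwegian, house 4 = water/volleyball/poplar/Australian, house 5 = milk/rugby/ash/Greek.

juice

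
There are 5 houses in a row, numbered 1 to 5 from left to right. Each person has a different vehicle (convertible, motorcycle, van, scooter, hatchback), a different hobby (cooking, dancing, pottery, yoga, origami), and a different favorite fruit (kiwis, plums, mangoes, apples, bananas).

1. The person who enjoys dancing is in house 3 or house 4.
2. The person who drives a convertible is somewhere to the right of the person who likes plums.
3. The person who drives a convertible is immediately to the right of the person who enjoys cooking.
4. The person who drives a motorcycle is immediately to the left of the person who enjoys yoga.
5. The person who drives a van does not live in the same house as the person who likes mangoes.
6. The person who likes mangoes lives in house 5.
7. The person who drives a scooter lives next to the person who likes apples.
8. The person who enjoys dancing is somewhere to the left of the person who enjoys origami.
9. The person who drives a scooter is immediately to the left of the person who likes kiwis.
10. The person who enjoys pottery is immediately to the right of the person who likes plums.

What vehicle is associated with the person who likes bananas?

The person who likes mangoes is in house 5 (clue 6).
House 1 hobby: only cooking fits.
By clue 3, the person who drives a convertible is in house 2.
So house 5 gets hatchback for vehicle.
Clue 2 places the person who likes plums in house 1.
From clue 10, the person who enjoys pottery must be in house 2.
The only hobby still possible for house 3 is dancing.
That leaves bananas as the favorite fruit for house 3.
The person who drives a motorcycle is narrowed to house 3 or 4; consider each.
Placing it in house 3 leads to a contradiction, so it's in house 4.
The person who enjoys yoga is in house 5 (clue 4).
That leaves origami as the hobby for house 4.
The person who drives a scooter is narrowed to house 1 or 3; consider each.
Placing it in house 1 leads to a contradiction, so it's in house 3.
The person who likes kiwis is in house 4 (clue 9).
House 1's vehicle must be van (nothing else left).
House 2 favorite fruit: only apples fits.
So: house 1 = van/cooking/plums, house 2 = convertible/pottery/apples, house 3 = scooter/dancing/bananas, house 4 = motorcycle/origami/kiwis, house 5 = hatchback/yoga/mangoes.

scooter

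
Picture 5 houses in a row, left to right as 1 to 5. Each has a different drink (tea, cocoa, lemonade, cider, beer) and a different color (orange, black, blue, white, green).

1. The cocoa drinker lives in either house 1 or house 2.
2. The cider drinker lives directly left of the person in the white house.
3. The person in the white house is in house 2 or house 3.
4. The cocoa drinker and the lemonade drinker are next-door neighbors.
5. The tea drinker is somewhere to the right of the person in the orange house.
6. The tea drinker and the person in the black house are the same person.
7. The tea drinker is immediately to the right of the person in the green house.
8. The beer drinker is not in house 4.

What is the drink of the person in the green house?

House 4 drink: only tea fits.
House 5 drink: only beer fits.
From clue 6, the person in the black house must be in house 4.
Clue 7: the person in the green house is in house 3.
The only drink still possible for house 3 is lemonade.
House 5's color must be blue (nothing else left).
From clue 2, the cider drinker must be in house 1.
Clue 4: the cocoa drinker is in house 2.
House 1 color: only orange fits.
The only color still possible for house 2 is white.
So: house 1 = cider/orange, house 2 = cocoa/white, house 3 = lemonade/green, house 4 = tea/black, house 5 = beer/blue.

lemonade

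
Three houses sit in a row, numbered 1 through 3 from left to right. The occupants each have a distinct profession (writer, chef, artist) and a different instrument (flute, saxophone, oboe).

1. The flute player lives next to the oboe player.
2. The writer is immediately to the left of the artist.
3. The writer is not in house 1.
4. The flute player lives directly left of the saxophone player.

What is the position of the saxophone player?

The writer is in house 2 (clue 3).
That leaves chef as the profession for house 1.
House 3 profession: only artist fits.
The flute player is narrowed to house 1 or 2; consider each.
Placing it in house 1 leads to a contradiction, so it's in house 2.
By clue 4, the saxophone player is in house 3.
The only instrument still possible for house 1 is oboe.
So: house 1 = chef/oboe, house 2 = writer/flute, house 3 = artist/saxophone.

3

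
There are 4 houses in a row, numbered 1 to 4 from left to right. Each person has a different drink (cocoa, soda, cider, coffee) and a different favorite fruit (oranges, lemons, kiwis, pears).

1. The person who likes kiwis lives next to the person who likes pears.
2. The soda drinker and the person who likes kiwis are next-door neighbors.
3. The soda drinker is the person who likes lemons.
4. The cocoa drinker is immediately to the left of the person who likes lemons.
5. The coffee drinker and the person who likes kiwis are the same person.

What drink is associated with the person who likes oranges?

The cocoa drinker is narrowed to house 1 or 2 or 3; consider each.
Placing it in house 2 and house 3 leads to a contradiction, so it's in house 1.
From clue 4, the person who likes lemons must be in house 2.
Clue 3: the soda drinker is in house 2.
That leaves oranges as the favorite fruit for house 1.
By clue 2, the person who likes kiwis is in house 3.
From clue 5, the coffee drinker must be in house 3.
House 4 drink: only cider fits.
So house 4 gets pears for favorite fruit.
So: house 1 = cocoa/oranges, house 2 = soda/lemons, house 3 = coffee/kiwis, house 4 = cider/pears.

cocoa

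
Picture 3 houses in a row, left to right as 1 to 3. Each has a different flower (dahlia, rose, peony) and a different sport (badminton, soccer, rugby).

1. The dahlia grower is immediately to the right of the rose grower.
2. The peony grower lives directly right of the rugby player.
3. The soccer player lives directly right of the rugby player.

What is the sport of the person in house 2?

rugby

That leaves rose as the flower for house 1.
Clue 1 places the dahlia grower in house 2.
That leaves peony as the flower for house 3.
Clue 2: the rugby player is in house 2.
Clue 3 places the soccer player in house 3.
The only sport still possible for house 1 is badminton.
So: house 1 = rose/badminton, house 2 = dahlia/rugby, house 3 = peony/soccer.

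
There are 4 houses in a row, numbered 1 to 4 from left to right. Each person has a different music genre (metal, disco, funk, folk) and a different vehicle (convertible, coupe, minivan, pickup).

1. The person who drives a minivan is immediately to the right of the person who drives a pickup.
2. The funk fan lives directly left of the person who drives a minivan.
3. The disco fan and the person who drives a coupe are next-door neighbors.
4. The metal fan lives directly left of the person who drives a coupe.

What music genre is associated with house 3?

The funk fan is narrowed to house 1 or 2 or 3; consider each.
Placing it in house 2 and house 3 leads to a contradiction, so it's in house 1.
Clue 2: the person who drives a minivan is in house 2.
Clue 1 places the person who drives a pickup in house 1.
The metal fan is narrowed to house 2 or 3; consider each.
Placing it in house 3 leads to a contradiction, so it's in house 2.
From clue 4, the person who drives a coupe must be in house 3.
That leaves convertible as the vehicle for house 4.
From clue 3, the disco fan must be in house 4.
So house 3 gets folk for music genre.
So: house 1 = funk/pickup, house 2 = metal/minivan, house 3 = folk/coupe, house 4 = disco/convertible.

folk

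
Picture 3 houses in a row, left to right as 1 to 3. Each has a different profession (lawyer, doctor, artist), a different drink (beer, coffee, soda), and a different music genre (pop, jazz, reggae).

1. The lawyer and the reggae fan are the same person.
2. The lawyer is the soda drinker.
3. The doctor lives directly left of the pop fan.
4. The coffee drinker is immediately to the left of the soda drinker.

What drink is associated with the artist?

coffee

So house 1 gets jazz for music genre.
The doctor is narrowed to house 1 or 2; consider each.
Placing it in house 2 leads to a contradiction, so it's in house 1.
From clue 3, the pop fan must be in house 2.
The only music genre still possible for house 3 is reggae.
Clue 1 places the lawyer in house 3.
From clue 2, the soda drinker must be in house 3.
The coffee drinker is in house 2 (clue 4).
House 2's profession must be artist (nothing else left).
The only drink still possible for house 1 is beer.
So: house 1 = doctor/beer/jazz, house 2 = artist/coffee/pop, house 3 = lawyer/soda/reggae.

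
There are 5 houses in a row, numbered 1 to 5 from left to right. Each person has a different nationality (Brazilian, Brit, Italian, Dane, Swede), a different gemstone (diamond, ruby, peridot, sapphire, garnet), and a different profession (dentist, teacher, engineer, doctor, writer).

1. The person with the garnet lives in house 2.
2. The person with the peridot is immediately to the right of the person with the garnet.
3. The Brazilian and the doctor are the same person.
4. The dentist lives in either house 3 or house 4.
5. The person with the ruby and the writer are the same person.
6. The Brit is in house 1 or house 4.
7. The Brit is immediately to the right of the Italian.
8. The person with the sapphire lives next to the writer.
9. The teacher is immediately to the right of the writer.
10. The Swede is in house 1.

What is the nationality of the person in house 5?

From clue 1, the person with the garnet must be in house 2.
Clue 2: the person with the peridot is in house 3.
Clue 7: the Brit is in house 4.
Clue 7 places the Italian in house 3.
The Swede is in house 1 (clue 10).
The person with the sapphire is in house 5 (clue 8).
By clue 8, the writer is in house 4.
The teacher is in house 5 (clue 9).
So house 1 gets engineer for profession.
House 2 profession: only doctor fits.
House 3's profession must be dentist (nothing else left).
Clue 3 places the Brazilian in house 2.
Clue 5 places the person with the ruby in house 4.
That leaves Dane as the nationality for house 5.
The only gemstone still possible for house 1 is diamond.
So: house 1 = Swede/diamond/engineer, house 2 = Brazilian/garnet/doctor, house 3 = Italian/peridot/dentist, house 4 = Brit/ruby/writer, house 5 = Dane/sapphire/teacher.

Dane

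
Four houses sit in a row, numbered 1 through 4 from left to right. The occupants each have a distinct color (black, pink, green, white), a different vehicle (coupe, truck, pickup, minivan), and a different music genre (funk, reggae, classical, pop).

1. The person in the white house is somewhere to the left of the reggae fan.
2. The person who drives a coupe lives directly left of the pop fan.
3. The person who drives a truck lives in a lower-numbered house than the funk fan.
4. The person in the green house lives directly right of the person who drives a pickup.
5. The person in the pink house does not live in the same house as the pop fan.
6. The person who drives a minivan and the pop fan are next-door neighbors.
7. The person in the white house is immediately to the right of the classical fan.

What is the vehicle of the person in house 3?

That leaves minivan as the vehicle for house 4.
The only music genre still possible for house 1 is classical.
From clue 6, the pop fan must be in house 3.
The person in the white house is in house 2 (clue 7).
The only music genre still possible for house 2 is funk.
That leaves reggae as the music genre for house 4.
Clue 2 places the person who drives a coupe in house 2.
Clue 3: the person who drives a truck is in house 1.
So house 3 gets pickup for vehicle.
By clue 4, the person in the green house is in house 4.
House 3 color: only black fits.
So house 1 gets pink for color.
So: house 1 = pink/truck/classical, house 2 = white/coupe/funk, house 3 = black/pickup/pop, house 4 = green/minivan/reggae.

pickup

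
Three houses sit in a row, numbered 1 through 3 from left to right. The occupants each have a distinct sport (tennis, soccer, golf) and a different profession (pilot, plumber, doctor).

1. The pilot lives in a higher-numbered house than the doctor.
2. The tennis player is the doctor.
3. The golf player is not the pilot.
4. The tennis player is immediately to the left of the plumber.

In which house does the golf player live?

That leaves doctor as the profession for house 1.
By clue 2, the tennis player is in house 1.
The plumber is in house 2 (clue 4).
The only profession still possible for house 3 is pilot.
By clue 3, the golf player is in house 2.
That leaves soccer as the sport for house 3.
So: house 1 = tennis/doctor, house 2 = golf/plumber, house 3 = soccer/pilot.

2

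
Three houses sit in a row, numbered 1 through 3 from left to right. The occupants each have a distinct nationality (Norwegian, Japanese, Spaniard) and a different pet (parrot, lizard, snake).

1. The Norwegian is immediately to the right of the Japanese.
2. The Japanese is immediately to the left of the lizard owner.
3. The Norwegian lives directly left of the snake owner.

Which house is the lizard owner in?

2

By clue 3, the Norwegian is in house 2.
By clue 3, the snake owner is in house 3.
So house 1 gets Japanese for nationality.
House 3 nationality: only Spaniard fits.
House 1 pet: only parrot fits.
The only pet still possible for house 2 is lizard.
So: house 1 = Japanese/parrot, house 2 = Norwegian/lizard, house 3 = Spaniard/snake.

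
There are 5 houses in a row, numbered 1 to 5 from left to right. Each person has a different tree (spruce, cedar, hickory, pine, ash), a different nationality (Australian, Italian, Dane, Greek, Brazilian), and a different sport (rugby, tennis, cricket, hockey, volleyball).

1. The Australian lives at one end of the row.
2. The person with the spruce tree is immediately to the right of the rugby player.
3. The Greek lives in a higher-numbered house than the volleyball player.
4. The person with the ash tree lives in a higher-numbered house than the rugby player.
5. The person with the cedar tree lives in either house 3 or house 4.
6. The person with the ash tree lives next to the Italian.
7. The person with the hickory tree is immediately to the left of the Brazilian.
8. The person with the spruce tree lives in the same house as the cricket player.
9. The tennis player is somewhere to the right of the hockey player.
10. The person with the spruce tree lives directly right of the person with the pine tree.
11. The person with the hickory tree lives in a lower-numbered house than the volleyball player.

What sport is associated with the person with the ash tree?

The person with the cedar tree is narrowed to house 3 or 4; consider each.
Placing it in house 3 leads to a contradiction, so it's in house 4.
That leaves ash as the tree for house 5.
Clue 6: the Italian is in house 4.
That leaves tennis as the sport for house 5.
House 3's tree must be spruce (nothing else left).
Clue 2: the rugby player is in house 2.
The cricket player is in house 3 (clue 8).
Clue 10 places the person with the pine tree in house 2.
House 1's tree must be hickory (nothing else left).
So house 1 gets hockey for sport.
House 4's sport must be volleyball (nothing else left).
The Greek is in house 5 (clue 3).
The Brazilian is in house 2 (clue 7).
House 3's nationality must be Dane (nothing else left).
That leaves Australian as the nationality for house 1.
So: house 1 = hickory/Australian/hockey, house 2 = pine/Brazilian/rugby, house 3 = spruce/Dane/cricket, house 4 = cedar/Italian/volleyball, house 5 = ash/Greek/tennis.

tennis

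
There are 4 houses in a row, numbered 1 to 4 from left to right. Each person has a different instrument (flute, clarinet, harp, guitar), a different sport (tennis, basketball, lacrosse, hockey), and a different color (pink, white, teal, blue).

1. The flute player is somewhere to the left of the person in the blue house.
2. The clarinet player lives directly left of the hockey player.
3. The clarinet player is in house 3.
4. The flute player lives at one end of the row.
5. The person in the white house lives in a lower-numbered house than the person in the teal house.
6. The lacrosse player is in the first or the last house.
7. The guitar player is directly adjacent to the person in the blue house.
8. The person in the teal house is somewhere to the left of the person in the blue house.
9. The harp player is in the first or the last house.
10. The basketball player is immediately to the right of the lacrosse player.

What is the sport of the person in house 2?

basketball

By clue 3, the clarinet player is in house 3.
From clue 4, the flute player must be in house 1.
By clue 10, the basketball player is in house 2.
Clue 10 places the lacrosse player in house 1.
House 2's instrument must be guitar (nothing else left).
So house 4 gets harp for instrument.
By clue 2, the hockey player is in house 4.
By clue 7, the person in the blue house is in house 3.
Clue 8 places the person in the teal house in house 2.
The only sport still possible for house 3 is tennis.
House 4 color: only pink fits.
House 1 color: only white fits.
So: house 1 = flute/lacrosse/white, house 2 = guitar/basketball/teal, house 3 = clarinet/tennis/blue, house 4 = harp/hockey/pink.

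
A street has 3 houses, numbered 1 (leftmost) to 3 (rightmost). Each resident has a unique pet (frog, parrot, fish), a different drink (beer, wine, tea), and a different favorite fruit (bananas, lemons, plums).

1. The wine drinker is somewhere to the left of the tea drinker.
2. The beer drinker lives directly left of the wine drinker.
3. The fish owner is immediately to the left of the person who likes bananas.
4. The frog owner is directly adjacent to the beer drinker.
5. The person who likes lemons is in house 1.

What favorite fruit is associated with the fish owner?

From clue 2, the beer drinker must be in house 1.
Clue 2: the wine drinker is in house 2.
Clue 4: the frog owner is in house 2.
The person who likes lemons is in house 1 (clue 5).
House 1's pet must be fish (nothing else left).
That leaves parrot as the pet for house 3.
House 3's drink must be tea (nothing else left).
The person who likes bananas is in house 2 (clue 3).
House 3's favorite fruit must be plums (nothing else left).
So: house 1 = fish/beer/lemons, house 2 = frog/wine/bananas, house 3 = parrot/tea/plums.

lemons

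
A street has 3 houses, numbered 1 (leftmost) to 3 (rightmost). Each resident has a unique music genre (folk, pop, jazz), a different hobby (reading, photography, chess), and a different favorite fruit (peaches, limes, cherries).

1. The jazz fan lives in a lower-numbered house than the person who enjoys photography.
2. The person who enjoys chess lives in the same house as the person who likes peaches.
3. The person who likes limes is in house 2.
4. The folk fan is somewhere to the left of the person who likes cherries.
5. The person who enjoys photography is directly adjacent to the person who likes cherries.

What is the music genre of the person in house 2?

folk

Clue 3: the person who likes limes is in house 2.
So house 3 gets pop for music genre.
So house 1 gets peaches for favorite fruit.
The only favorite fruit still possible for house 3 is cherries.
From clue 2, the person who enjoys chess must be in house 1.
Clue 5 places the person who enjoys photography in house 2.
So house 3 gets reading for hobby.
The jazz fan is in house 1 (clue 1).
So house 2 gets folk for music genre.
So: house 1 = jazz/chess/peaches, house 2 = folk/photography/limes, house 3 = pop/reading/cherries.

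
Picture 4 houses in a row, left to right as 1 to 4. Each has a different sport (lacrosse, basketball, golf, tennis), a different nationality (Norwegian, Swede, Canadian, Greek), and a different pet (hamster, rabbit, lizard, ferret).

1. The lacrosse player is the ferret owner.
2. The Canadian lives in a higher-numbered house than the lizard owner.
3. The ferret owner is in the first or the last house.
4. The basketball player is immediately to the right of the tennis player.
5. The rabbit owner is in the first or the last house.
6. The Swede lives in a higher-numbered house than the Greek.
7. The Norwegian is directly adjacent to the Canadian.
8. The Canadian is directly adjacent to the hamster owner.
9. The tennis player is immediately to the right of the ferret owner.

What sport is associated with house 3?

From clue 9, the tennis player must be in house 2.
By clue 9, the ferret owner is in house 1.
Clue 1 places the lacrosse player in house 1.
The basketball player is in house 3 (clue 4).
House 4's sport must be golf (nothing else left).
House 1's nationality must be Greek (nothing else left).
That leaves rabbit as the pet for house 4.
The Canadian is narrowed to house 3 or 4; consider each.
Placing it in house 3 leads to a contradiction, so it's in house 4.
The Norwegian is in house 3 (clue 7).
From clue 8, the hamster owner must be in house 3.
That leaves Swede as the nationality for house 2.
That leaves lizard as the pet for house 2.
So: house 1 = lacrosse/Greek/ferret, house 2 = tennis/Swede/lizard, house 3 = basketball/Norwegian/hamster, house 4 = golf/Canadian/rabbit.

basketball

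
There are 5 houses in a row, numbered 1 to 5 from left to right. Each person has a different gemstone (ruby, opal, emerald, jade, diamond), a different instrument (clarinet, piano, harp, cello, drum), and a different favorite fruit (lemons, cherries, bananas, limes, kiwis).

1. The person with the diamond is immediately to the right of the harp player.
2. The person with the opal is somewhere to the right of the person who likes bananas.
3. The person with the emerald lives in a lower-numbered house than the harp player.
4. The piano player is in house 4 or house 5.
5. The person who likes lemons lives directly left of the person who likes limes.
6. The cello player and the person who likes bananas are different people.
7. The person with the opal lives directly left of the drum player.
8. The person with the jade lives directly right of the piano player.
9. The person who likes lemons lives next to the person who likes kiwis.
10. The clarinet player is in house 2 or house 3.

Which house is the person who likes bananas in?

2

The person with the jade is in house 5 (clue 8).
From clue 8, the piano player must be in house 4.
The only instrument still possible for house 1 is cello.
The only instrument still possible for house 5 is drum.
By clue 7, the person with the opal is in house 4.
House 3's gemstone must be diamond (nothing else left).
Clue 1: the harp player is in house 2.
Clue 3 places the person with the emerald in house 1.
That leaves ruby as the gemstone for house 2.
That leaves clarinet as the instrument for house 3.
The person who likes bananas is narrowed to house 2 or 3; consider each.
Placing it in house 3 leads to a contradiction, so it's in house 2.
That leaves cherries as the favorite fruit for house 1.
The person who likes lemons is narrowed to house 3 or 4; consider each.
Placing it in house 3 leads to a contradiction, so it's in house 4.
By clue 5, the person who likes limes is in house 5.
The only favorite fruit still possible for house 3 is kiwis.
So: house 1 = emerald/cello/cherries, house 2 = ruby/harp/bananas, house 3 = diamond/clarinet/kiwis, house 4 = opal/piano/lemons, house 5 = jade/drum/limes.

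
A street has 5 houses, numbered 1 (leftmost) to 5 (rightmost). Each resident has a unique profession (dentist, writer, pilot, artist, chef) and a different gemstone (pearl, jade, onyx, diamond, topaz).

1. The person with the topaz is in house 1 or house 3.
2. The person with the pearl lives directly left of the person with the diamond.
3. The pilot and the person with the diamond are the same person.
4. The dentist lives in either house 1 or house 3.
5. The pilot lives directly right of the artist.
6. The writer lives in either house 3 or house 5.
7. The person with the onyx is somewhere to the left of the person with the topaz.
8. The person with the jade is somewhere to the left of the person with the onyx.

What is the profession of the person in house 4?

By clue 7, the person with the topaz is in house 3.
Clue 8 places the person with the jade in house 1.
By clue 8, the person with the onyx is in house 2.
House 5 gemstone: only diamond fits.
Clue 3: the pilot is in house 5.
Clue 5 places the artist in house 4.
The only profession still possible for house 2 is chef.
That leaves pearl as the gemstone for house 4.
That leaves dentist as the profession for house 1.
So house 3 gets writer for profession.
So: house 1 = dentist/jade, house 2 = chef/onyx, house 3 = writer/topaz, house 4 = artist/pearl, house 5 = pilot/diamond.

artist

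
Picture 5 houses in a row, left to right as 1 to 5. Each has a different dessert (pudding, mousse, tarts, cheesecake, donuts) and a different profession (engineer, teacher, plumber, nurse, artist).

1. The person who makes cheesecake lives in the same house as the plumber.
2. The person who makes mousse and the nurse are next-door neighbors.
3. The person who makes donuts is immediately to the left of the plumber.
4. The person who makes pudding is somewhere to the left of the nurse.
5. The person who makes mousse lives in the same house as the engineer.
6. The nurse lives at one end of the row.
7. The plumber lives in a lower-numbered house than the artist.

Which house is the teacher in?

Clue 6 places the nurse in house 5.
From clue 2, the person who makes mousse must be in house 4.
Clue 5 places the engineer in house 4.
That leaves tarts as the dessert for house 5.
So house 1 gets teacher for profession.
House 2 profession: only plumber fits.
That leaves artist as the profession for house 3.
By clue 1, the person who makes cheesecake is in house 2.
From clue 3, the person who makes donuts must be in house 1.
House 3 dessert: only pudding fits.
So: house 1 = donuts/teacher, house 2 = cheesecake/plumber, house 3 = pudding/artist, house 4 = mousse/engineer, house 5 = tarts/nurse.

1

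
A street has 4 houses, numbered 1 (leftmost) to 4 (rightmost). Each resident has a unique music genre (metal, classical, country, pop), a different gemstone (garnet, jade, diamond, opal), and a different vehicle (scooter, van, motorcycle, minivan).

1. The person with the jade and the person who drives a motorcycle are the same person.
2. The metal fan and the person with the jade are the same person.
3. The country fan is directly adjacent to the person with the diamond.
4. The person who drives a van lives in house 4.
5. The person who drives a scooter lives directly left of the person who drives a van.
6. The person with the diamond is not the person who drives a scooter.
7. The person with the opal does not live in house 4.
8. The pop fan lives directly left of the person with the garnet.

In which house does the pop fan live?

Clue 4 places the person who drives a van in house 4.
The person who drives a scooter is in house 3 (clue 5).
House 4's music genre must be classical (nothing else left).
The metal fan is narrowed to house 1 or 2; consider each.
Placing it in house 2 leads to a contradiction, so it's in house 1.
From clue 2, the person with the jade must be in house 1.
From clue 1, the person who drives a motorcycle must be in house 1.
From clue 3, the country fan must be in house 3.
So house 2 gets pop for music genre.
House 2's vehicle must be minivan (nothing else left).
The person with the garnet is in house 3 (clue 8).
House 2 gemstone: only opal fits.
So house 4 gets diamond for gemstone.
So: house 1 = metal/jade/motorcycle, house 2 = pop/opal/minivan, house 3 = country/garnet/scooter, house 4 = classical/diamond/van.

2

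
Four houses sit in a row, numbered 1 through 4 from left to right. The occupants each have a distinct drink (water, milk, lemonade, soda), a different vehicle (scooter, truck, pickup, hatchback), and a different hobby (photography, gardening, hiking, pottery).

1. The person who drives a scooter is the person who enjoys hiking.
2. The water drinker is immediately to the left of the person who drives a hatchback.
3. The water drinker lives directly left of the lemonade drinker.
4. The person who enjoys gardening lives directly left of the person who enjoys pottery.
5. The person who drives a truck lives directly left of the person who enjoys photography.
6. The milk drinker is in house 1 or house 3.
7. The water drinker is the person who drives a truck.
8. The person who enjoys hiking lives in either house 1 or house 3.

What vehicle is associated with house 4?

hatchback

The milk drinker is narrowed to house 1 or 3; consider each.
Placing it in house 3 leads to a contradiction, so it's in house 1.
The lemonade drinker is narrowed to house 3 or 4; consider each.
Placing it in house 3 leads to a contradiction, so it's in house 4.
The water drinker is in house 3 (clue 3).
Clue 7 places the person who drives a truck in house 3.
That leaves soda as the drink for house 2.
That leaves pickup as the vehicle for house 2.
So house 4 gets hatchback for vehicle.
By clue 1, the person who enjoys hiking is in house 1.
Clue 5 places the person who enjoys photography in house 4.
House 1's vehicle must be scooter (nothing else left).
From clue 4, the person who enjoys gardening must be in house 2.
Clue 4 places the person who enjoys pottery in house 3.
So: house 1 = milk/scooter/hiking, house 2 = soda/pickup/gardening, house 3 = water/truck/pottery, house 4 = lemonade/hatchback/photography.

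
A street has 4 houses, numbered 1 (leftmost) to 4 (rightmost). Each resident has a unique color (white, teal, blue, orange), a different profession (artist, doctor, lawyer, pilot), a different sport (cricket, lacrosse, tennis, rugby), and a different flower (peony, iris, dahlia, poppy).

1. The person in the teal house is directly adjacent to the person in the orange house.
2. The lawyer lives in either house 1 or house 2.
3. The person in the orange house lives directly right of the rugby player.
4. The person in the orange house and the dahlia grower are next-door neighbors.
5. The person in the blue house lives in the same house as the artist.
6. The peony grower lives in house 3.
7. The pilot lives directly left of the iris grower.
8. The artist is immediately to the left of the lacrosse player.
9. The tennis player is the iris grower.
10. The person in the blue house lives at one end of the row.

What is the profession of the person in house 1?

Clue 6 places the peony grower in house 3.
So house 4 gets doctor for profession.
Clue 5 places the person in the blue house in house 1.
From clue 5, the artist must be in house 1.
The lacrosse player is in house 2 (clue 8).
So house 2 gets lawyer for profession.
The only profession still possible for house 3 is pilot.
That leaves tennis as the sport for house 4.
Clue 3 places the person in the orange house in house 2.
From clue 3, the rugby player must be in house 1.
The dahlia grower is in house 1 (clue 4).
From clue 7, the iris grower must be in house 4.
House 3 sport: only cricket fits.
So house 2 gets poppy for flower.
From clue 1, the person in the teal house must be in house 3.
House 4 color: only white fits.
So: house 1 = blue/artist/rugby/dahlia, house 2 = orange/lawyer/lacrosse/poppy, house 3 = teal/pilot/cricket/peony, house 4 = white/doctor/tennis/iris.

artist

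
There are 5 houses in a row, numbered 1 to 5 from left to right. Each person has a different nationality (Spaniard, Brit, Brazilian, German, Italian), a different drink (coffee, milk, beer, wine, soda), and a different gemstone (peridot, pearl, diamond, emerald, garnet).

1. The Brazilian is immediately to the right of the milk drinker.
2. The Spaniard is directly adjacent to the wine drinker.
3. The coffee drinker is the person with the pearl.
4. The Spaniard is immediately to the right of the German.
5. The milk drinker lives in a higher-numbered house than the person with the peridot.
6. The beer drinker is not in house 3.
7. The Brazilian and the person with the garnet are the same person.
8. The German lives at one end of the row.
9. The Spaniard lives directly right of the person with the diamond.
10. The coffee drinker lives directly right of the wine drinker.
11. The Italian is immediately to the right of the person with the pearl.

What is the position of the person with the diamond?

By clue 8, the German is in house 1.
By clue 4, the Spaniard is in house 2.
The person with the diamond is in house 1 (clue 9).
The Brazilian is narrowed to house 4 or 5; consider each.
Placing it in house 4 leads to a contradiction, so it's in house 5.
The milk drinker is in house 4 (clue 1).
The person with the garnet is in house 5 (clue 7).
House 3 nationality: only Italian fits.
The only nationality still possible for house 4 is Brit.
Clue 3: the person with the pearl is in house 2.
By clue 10, the wine drinker is in house 1.
House 2's drink must be coffee (nothing else left).
So house 3 gets soda for drink.
House 5's drink must be beer (nothing else left).
House 4's gemstone must be emerald (nothing else left).
The only gemstone still possible for house 3 is peridot.
So: house 1 = German/wine/diamond, house 2 = Spaniard/coffee/pearl, house 3 = Italian/soda/peridot, house 4 = Brit/milk/emerald, house 5 = Brazilian/beer/garnet.

1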